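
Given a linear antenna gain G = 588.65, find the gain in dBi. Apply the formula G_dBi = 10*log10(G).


G_dBi = 10 * log10(588.65) = 27.70 dBi

27.70 dBi


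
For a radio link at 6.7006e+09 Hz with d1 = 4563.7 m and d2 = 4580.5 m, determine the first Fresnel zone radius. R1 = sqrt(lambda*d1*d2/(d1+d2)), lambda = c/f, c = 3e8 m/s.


lambda = c / f = 3.0000e+08 / 6.7006e+09 = 0.04477211 m
R1 = sqrt(0.04477211 * 4563.7 * 4580.5 / (4563.7 + 4580.5)) = 10.12 m

10.12 m


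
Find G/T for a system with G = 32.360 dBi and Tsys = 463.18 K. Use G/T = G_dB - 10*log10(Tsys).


G/T = 32.360 - 10*log10(463.18) = 32.360 - 26.65750 = 5.703 dB/K

5.703 dB/K


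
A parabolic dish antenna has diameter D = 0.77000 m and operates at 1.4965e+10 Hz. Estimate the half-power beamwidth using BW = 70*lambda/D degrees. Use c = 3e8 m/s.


lambda = c / f = 3.0000e+08 / 1.4965e+10 = 0.02004678 m
BW = 70 * 0.02004678 / 0.77000 = 1.822 deg

1.822 deg


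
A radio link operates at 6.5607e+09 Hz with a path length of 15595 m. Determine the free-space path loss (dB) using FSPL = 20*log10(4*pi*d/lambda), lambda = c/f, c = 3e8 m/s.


lambda = c / f = 3.0000e+08 / 6.5607e+09 = 0.04572683 m
FSPL = 20 * log10(4*pi*15595/0.04572683) = 132.6 dB

132.6 dB


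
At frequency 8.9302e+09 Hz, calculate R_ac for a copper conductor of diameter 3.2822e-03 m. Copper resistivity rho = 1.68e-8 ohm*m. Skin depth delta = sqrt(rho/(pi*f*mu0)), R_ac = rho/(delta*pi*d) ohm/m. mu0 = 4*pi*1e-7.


delta = sqrt(1.68e-8 / (pi * 8.9302e+09 * 4*pi*1e-7)) = 6.903100e-07 m
R_ac = 1.68e-8 / (6.903100e-07 * pi * 3.2822e-03) = 2.360 ohm/m

2.360 ohm/m


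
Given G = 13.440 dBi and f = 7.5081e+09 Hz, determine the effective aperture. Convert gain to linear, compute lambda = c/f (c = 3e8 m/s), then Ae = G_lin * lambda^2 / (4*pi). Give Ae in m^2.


lambda = c / f = 3.0000e+08 / 7.5081e+09 = 0.03995685 m
G_linear = 10^(13.440/10) = 22.08005
Ae = G_linear * lambda^2 / (4*pi) = 22.08005 * 0.03995685^2 / (4*pi) = 2.805e-03 m^2

2.805e-03 m^2


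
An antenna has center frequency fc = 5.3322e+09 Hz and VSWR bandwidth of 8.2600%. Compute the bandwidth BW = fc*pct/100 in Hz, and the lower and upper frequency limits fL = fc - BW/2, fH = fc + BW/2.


BW = 5.3322e+09 * 8.2600/100 = 4.404397e+08 Hz
fL = 5.3322e+09 - 4.404397e+08/2 = 5.112e+09 Hz
fH = 5.3322e+09 + 4.404397e+08/2 = 5.552e+09 Hz

BW=4.404e+08 Hz, fL=5.112e+09 Hz, fH=5.552e+09 Hz


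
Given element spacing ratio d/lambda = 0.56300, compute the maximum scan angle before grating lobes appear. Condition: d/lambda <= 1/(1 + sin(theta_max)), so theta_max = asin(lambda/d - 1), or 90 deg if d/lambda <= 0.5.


lambda/d - 1 = 1/0.56300 - 1 = 0.7761989
theta_max = asin(0.7761989) = 50.91 deg

50.91 deg


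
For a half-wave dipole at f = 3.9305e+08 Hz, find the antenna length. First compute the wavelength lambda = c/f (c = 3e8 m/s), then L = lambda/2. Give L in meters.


lambda = c / f = 3.0000e+08 / 3.9305e+08 = 0.7632617 m
L = lambda / 2 = 0.7632617 / 2 = 0.3816 m

0.3816 m


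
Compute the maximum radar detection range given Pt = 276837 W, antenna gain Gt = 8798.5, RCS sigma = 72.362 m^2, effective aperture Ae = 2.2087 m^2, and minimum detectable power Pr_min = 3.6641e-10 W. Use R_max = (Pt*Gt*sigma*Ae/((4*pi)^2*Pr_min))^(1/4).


R^4 = 276837*8798.5*72.362*2.2087 / ((4*pi)^2 * 3.6641e-10) = 6.728109e+18
R_max = 6.728109e+18^0.25 = 50930 m

50930 m


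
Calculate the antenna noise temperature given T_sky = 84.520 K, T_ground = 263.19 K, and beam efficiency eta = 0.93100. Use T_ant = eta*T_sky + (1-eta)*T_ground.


T_ant = 0.93100 * 84.520 + (1 - 0.93100) * 263.19 = 96.85 K

96.85 K


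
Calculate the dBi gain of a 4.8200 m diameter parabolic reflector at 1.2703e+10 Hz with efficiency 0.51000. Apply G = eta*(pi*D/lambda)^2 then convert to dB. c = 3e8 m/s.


lambda = c / f = 3.0000e+08 / 1.2703e+10 = 0.02361647 m
G_linear = 0.51000 * (pi * 4.8200 / 0.02361647)^2 = 209668.9
G_dBi = 10 * log10(209668.9) = 53.22 dBi

53.22 dBi


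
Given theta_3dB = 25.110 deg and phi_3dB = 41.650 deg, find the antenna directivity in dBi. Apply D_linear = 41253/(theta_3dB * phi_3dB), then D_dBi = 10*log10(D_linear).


D_linear = 41253 / (25.110 * 41.650) = 39.44517
D_dBi = 10 * log10(39.44517) = 15.96 dBi

15.96 dBi


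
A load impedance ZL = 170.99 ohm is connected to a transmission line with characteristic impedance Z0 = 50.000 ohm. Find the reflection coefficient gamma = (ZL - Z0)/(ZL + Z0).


gamma = (170.99 - 50.000) / (170.99 + 50.000) = 0.5475

0.5475


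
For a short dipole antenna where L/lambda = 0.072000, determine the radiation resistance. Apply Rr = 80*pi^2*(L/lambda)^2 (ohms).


Rr = 80 * pi^2 * (0.072000)^2 = 80 * 9.869604 * 5.184000e-03 = 4.093 ohm

4.093 ohm


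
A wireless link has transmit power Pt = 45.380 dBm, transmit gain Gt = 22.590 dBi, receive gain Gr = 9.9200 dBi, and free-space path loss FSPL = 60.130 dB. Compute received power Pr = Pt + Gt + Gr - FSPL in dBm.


Pr = 45.380 + 22.590 + 9.9200 - 60.130 = 17.76 dBm

17.76 dBm


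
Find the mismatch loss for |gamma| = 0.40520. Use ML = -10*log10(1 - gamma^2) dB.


ML = -10 * log10(1 - 0.40520^2) = -10 * log10(0.83581296) = 0.7789 dB

0.7789 dB


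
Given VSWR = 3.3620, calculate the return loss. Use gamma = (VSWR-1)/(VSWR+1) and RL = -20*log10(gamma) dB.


gamma = (3.3620 - 1) / (3.3620 + 1) = 0.5414947
RL = -20 * log10(0.5414947) = 5.328 dB

5.328 dB


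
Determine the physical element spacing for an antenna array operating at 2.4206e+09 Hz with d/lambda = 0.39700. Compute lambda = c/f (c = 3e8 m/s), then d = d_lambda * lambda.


lambda = c / f = 3.0000e+08 / 2.4206e+09 = 0.1239362 m
d = 0.39700 * 0.1239362 = 0.04920 m

0.04920 m


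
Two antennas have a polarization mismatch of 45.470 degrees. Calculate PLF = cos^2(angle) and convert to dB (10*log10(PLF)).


PLF_linear = cos^2(45.470 deg) = 0.4917973
PLF_dB = 10 * log10(0.4917973) = -3.082 dB

-3.082 dB


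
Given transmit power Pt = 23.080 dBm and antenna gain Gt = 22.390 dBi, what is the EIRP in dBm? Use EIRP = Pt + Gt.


EIRP = Pt + Gt = 23.080 + 22.390 = 45.47 dBm

45.47 dBm


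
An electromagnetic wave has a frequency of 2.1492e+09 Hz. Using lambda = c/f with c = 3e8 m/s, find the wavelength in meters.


lambda = c / f = 3.0000e+08 / 2.1492e+09 = 0.1396 m

0.1396 m


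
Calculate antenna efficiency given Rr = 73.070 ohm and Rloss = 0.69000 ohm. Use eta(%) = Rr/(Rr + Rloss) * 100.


eta = 73.070 / (73.070 + 0.69000) * 100 = 99.06%

99.06%


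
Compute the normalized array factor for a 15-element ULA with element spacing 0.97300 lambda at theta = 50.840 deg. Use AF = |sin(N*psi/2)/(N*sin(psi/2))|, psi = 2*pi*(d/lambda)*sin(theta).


psi = 2*pi*0.97300*sin(50.840 deg) = 4.740350 rad
AF = |sin(15*4.740350/2) / (15*sin(4.740350/2))| = 0.08021

0.08021


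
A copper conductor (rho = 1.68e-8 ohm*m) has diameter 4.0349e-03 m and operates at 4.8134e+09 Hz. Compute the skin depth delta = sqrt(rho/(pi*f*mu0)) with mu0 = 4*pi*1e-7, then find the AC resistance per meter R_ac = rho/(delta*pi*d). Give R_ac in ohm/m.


delta = sqrt(1.68e-8 / (pi * 4.8134e+09 * 4*pi*1e-7)) = 9.402618e-07 m
R_ac = 1.68e-8 / (9.402618e-07 * pi * 4.0349e-03) = 1.410 ohm/m

1.410 ohm/m


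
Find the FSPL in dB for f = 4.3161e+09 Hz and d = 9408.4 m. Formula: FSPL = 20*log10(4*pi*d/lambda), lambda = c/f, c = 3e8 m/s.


lambda = c / f = 3.0000e+08 / 4.3161e+09 = 0.06950719 m
FSPL = 20 * log10(4*pi*9408.4/0.06950719) = 124.6 dB

124.6 dB


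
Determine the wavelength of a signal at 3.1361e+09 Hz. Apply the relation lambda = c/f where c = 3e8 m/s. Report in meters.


lambda = c / f = 3.0000e+08 / 3.1361e+09 = 0.09566 m

0.09566 m


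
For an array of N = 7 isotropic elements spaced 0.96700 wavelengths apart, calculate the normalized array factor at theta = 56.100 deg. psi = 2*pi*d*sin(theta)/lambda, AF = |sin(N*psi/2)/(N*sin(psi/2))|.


psi = 2*pi*0.96700*sin(56.100 deg) = 5.043022 rad
AF = |sin(7*5.043022/2) / (7*sin(5.043022/2))| = 0.2290

0.2290


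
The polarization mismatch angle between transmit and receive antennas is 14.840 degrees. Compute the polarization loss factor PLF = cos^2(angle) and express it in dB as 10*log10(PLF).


PLF_linear = cos^2(14.840 deg) = 0.9344022
PLF_dB = 10 * log10(0.9344022) = -0.2947 dB

-0.2947 dB


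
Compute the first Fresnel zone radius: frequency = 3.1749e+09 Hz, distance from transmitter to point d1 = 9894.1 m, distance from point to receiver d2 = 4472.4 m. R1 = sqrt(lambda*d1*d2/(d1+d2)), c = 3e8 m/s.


lambda = c / f = 3.0000e+08 / 3.1749e+09 = 0.09449117 m
R1 = sqrt(0.09449117 * 9894.1 * 4472.4 / (9894.1 + 4472.4)) = 17.06 m

17.06 m


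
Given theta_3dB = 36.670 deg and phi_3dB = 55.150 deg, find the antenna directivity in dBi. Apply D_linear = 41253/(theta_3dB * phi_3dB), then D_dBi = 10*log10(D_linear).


D_linear = 41253 / (36.670 * 55.150) = 20.39854
D_dBi = 10 * log10(20.39854) = 13.10 dBi

13.10 dBi


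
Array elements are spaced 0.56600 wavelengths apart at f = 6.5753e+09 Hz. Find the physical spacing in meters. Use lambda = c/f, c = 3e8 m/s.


lambda = c / f = 3.0000e+08 / 6.5753e+09 = 0.04562529 m
d = 0.56600 * 0.04562529 = 0.02582 m

0.02582 m


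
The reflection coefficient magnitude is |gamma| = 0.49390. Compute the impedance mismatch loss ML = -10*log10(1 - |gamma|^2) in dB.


ML = -10 * log10(1 - 0.49390^2) = -10 * log10(0.75606279) = 1.214 dB

1.214 dB


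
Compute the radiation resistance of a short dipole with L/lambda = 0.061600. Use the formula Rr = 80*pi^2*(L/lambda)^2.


Rr = 80 * pi^2 * (0.061600)^2 = 80 * 9.869604 * 3.794560e-03 = 2.996 ohm

2.996 ohm


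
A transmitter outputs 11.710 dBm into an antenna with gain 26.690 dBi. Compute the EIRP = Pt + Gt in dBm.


EIRP = Pt + Gt = 11.710 + 26.690 = 38.40 dBm

38.40 dBm


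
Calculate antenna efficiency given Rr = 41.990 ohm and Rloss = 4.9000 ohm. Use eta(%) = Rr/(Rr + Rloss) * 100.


eta = 41.990 / (41.990 + 4.9000) * 100 = 89.55%

89.55%


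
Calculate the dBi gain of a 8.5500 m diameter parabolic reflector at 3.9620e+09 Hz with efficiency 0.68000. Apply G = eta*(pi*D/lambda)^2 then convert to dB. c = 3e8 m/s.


lambda = c / f = 3.0000e+08 / 3.9620e+09 = 0.07571933 m
G_linear = 0.68000 * (pi * 8.5500 / 0.07571933)^2 = 85571.15
G_dBi = 10 * log10(85571.15) = 49.32 dBi

49.32 dBi


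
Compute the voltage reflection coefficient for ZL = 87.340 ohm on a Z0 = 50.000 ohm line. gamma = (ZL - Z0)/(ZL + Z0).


gamma = (87.340 - 50.000) / (87.340 + 50.000) = 0.2719

0.2719


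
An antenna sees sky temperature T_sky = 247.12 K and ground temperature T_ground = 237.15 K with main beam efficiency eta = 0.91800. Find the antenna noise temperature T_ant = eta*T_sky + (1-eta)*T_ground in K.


T_ant = 0.91800 * 247.12 + (1 - 0.91800) * 237.15 = 246.3 K

246.3 K


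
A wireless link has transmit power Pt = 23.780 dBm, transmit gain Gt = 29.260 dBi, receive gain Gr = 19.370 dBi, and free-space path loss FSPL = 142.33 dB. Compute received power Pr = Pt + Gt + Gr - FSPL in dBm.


Pr = 23.780 + 29.260 + 19.370 - 142.33 = -69.92 dBm

-69.92 dBm


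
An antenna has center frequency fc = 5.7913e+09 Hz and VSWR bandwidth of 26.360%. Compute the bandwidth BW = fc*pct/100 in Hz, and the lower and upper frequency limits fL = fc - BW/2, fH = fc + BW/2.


BW = 5.7913e+09 * 26.360/100 = 1.526587e+09 Hz
fL = 5.7913e+09 - 1.526587e+09/2 = 5.028e+09 Hz
fH = 5.7913e+09 + 1.526587e+09/2 = 6.555e+09 Hz

BW=1.527e+09 Hz, fL=5.028e+09 Hz, fH=6.555e+09 Hz


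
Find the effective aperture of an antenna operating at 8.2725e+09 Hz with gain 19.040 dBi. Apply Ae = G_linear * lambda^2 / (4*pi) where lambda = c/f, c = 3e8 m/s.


lambda = c / f = 3.0000e+08 / 8.2725e+09 = 0.03626473 m
G_linear = 10^(19.040/10) = 80.16781
Ae = G_linear * lambda^2 / (4*pi) = 80.16781 * 0.03626473^2 / (4*pi) = 8.390e-03 m^2

8.390e-03 m^2


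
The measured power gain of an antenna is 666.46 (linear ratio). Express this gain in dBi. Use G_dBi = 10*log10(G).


G_dBi = 10 * log10(666.46) = 28.24 dBi

28.24 dBi


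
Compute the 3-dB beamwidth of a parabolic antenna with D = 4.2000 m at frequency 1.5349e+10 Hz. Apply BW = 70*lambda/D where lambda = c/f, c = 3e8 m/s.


lambda = c / f = 3.0000e+08 / 1.5349e+10 = 0.01954525 m
BW = 70 * 0.01954525 / 4.2000 = 0.3258 deg

0.3258 deg


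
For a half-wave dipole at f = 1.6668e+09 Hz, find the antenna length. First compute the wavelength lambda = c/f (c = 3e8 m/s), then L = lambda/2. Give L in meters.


lambda = c / f = 3.0000e+08 / 1.6668e+09 = 0.1799856 m
L = lambda / 2 = 0.1799856 / 2 = 0.08999 m

0.08999 m


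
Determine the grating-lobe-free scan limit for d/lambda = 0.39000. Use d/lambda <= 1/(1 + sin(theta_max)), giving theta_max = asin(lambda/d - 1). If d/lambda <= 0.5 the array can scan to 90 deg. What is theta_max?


lambda/d - 1 = 1/0.39000 - 1 = 1.564103 >= 1
d/lambda <= 0.5, so the array can scan to endfire without grating lobes: theta_max = 90 deg

90 deg


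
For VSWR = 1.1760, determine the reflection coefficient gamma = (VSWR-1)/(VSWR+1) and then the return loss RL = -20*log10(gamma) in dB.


gamma = (1.1760 - 1) / (1.1760 + 1) = 0.08088235
RL = -20 * log10(0.08088235) = 21.84 dB

21.84 dB


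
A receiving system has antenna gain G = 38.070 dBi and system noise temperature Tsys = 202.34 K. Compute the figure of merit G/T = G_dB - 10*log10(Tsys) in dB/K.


G/T = 38.070 - 10*log10(202.34) = 38.070 - 23.06082 = 15.01 dB/K

15.01 dB/K


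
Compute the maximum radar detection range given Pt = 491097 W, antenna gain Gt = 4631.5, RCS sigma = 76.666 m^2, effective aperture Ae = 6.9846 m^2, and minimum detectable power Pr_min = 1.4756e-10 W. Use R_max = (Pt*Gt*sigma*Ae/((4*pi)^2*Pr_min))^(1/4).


R^4 = 491097*4631.5*76.666*6.9846 / ((4*pi)^2 * 1.4756e-10) = 5.226909e+19
R_max = 5.226909e+19^0.25 = 85028 m

85028 m


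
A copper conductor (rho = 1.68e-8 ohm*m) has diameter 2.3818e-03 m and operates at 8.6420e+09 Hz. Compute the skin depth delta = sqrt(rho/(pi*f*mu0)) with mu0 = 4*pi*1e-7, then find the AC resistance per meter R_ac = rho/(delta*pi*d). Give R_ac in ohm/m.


delta = sqrt(1.68e-8 / (pi * 8.6420e+09 * 4*pi*1e-7)) = 7.017261e-07 m
R_ac = 1.68e-8 / (7.017261e-07 * pi * 2.3818e-03) = 3.200 ohm/m

3.200 ohm/m


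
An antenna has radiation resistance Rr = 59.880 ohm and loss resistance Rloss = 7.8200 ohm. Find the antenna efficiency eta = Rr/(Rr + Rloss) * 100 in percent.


eta = 59.880 / (59.880 + 7.8200) * 100 = 88.45%

88.45%


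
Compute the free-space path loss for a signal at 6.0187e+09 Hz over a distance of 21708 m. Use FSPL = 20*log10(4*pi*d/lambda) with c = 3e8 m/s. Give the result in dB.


lambda = c / f = 3.0000e+08 / 6.0187e+09 = 0.04984465 m
FSPL = 20 * log10(4*pi*21708/0.04984465) = 134.8 dB

134.8 dB


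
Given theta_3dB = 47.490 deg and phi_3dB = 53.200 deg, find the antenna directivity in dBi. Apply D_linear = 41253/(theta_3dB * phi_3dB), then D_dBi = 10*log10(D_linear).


D_linear = 41253 / (47.490 * 53.200) = 16.32833
D_dBi = 10 * log10(16.32833) = 12.13 dBi

12.13 dBi


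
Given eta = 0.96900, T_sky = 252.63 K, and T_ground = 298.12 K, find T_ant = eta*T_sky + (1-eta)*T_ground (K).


T_ant = 0.96900 * 252.63 + (1 - 0.96900) * 298.12 = 254.0 K

254.0 K


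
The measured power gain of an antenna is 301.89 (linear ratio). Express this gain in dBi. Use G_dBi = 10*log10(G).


G_dBi = 10 * log10(301.89) = 24.80 dBi

24.80 dBi


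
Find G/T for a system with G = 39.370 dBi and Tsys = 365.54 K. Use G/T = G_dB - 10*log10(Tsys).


G/T = 39.370 - 10*log10(365.54) = 39.370 - 25.62935 = 13.74 dB/K

13.74 dB/K


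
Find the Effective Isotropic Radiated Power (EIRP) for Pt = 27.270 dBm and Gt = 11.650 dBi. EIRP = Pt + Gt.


EIRP = Pt + Gt = 27.270 + 11.650 = 38.92 dBm

38.92 dBm


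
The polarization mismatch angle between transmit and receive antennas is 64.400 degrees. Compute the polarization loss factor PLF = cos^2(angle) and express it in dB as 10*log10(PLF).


PLF_linear = cos^2(64.400 deg) = 0.1866981
PLF_dB = 10 * log10(0.1866981) = -7.289 dB

-7.289 dB


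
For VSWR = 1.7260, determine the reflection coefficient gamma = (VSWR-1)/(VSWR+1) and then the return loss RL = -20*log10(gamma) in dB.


gamma = (1.7260 - 1) / (1.7260 + 1) = 0.2663243
RL = -20 * log10(0.2663243) = 11.49 dB

11.49 dB


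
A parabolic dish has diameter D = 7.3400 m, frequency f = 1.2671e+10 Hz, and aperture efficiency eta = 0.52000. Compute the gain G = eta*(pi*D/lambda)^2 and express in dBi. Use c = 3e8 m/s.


lambda = c / f = 3.0000e+08 / 1.2671e+10 = 0.02367611 m
G_linear = 0.52000 * (pi * 7.3400 / 0.02367611)^2 = 493258.4
G_dBi = 10 * log10(493258.4) = 56.93 dBi

56.93 dBi


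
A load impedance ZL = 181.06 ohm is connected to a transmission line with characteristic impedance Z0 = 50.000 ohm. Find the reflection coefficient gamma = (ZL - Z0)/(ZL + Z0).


gamma = (181.06 - 50.000) / (181.06 + 50.000) = 0.5672

0.5672


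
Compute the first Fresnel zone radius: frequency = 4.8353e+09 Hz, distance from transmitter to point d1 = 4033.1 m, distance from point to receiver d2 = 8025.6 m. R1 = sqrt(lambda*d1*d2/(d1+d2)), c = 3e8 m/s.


lambda = c / f = 3.0000e+08 / 4.8353e+09 = 0.06204372 m
R1 = sqrt(0.06204372 * 4033.1 * 8025.6 / (4033.1 + 8025.6)) = 12.90 m

12.90 m


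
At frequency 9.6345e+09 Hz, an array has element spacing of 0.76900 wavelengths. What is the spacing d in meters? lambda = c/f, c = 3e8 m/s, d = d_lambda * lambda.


lambda = c / f = 3.0000e+08 / 9.6345e+09 = 0.03113810 m
d = 0.76900 * 0.03113810 = 0.02395 m

0.02395 m


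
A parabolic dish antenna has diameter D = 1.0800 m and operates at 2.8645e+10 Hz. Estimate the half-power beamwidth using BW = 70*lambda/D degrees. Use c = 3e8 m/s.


lambda = c / f = 3.0000e+08 / 2.8645e+10 = 0.01047303 m
BW = 70 * 0.01047303 / 1.0800 = 0.6788 deg

0.6788 deg


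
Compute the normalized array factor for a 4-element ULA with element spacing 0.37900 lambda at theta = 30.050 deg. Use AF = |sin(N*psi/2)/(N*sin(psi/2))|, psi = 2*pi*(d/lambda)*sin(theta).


psi = 2*pi*0.37900*sin(30.050 deg) = 1.192463 rad
AF = |sin(4*1.192463/2) / (4*sin(1.192463/2))| = 0.3056

0.3056


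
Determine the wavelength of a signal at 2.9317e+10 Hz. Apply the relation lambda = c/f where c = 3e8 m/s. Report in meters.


lambda = c / f = 3.0000e+08 / 2.9317e+10 = 0.01023 m

0.01023 m


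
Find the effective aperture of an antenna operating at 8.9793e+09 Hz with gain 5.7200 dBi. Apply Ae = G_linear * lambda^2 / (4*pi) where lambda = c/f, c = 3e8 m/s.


lambda = c / f = 3.0000e+08 / 8.9793e+09 = 0.03341018 m
G_linear = 10^(5.7200/10) = 3.732502
Ae = G_linear * lambda^2 / (4*pi) = 3.732502 * 0.03341018^2 / (4*pi) = 3.315e-04 m^2

3.315e-04 m^2


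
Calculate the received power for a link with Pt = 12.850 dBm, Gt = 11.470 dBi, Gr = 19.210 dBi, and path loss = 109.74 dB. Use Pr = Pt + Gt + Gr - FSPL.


Pr = 12.850 + 11.470 + 19.210 - 109.74 = -66.21 dBm

-66.21 dBm


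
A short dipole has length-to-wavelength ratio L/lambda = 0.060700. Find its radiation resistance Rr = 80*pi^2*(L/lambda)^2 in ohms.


Rr = 80 * pi^2 * (0.060700)^2 = 80 * 9.869604 * 3.684490e-03 = 2.909 ohm

2.909 ohm


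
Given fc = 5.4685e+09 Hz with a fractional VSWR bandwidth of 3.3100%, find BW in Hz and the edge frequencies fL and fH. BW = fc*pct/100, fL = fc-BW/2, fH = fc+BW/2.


BW = 5.4685e+09 * 3.3100/100 = 1.810074e+08 Hz
fL = 5.4685e+09 - 1.810074e+08/2 = 5.378e+09 Hz
fH = 5.4685e+09 + 1.810074e+08/2 = 5.559e+09 Hz

BW=1.810e+08 Hz, fL=5.378e+09 Hz, fH=5.559e+09 Hz


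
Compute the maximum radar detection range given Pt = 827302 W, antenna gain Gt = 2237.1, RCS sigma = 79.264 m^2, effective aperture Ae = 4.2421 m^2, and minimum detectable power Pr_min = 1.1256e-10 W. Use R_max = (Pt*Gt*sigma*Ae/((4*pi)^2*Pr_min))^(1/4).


R^4 = 827302*2237.1*79.264*4.2421 / ((4*pi)^2 * 1.1256e-10) = 3.501084e+19
R_max = 3.501084e+19^0.25 = 76922 m

76922 m


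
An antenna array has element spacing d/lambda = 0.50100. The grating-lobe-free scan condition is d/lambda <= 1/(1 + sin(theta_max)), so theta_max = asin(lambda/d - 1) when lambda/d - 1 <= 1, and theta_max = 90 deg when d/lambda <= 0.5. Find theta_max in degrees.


lambda/d - 1 = 1/0.50100 - 1 = 0.9960080
theta_max = asin(0.9960080) = 84.88 deg

84.88 deg


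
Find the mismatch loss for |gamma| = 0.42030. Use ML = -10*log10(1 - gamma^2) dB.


ML = -10 * log10(1 - 0.42030^2) = -10 * log10(0.82334791) = 0.8442 dB

0.8442 dB


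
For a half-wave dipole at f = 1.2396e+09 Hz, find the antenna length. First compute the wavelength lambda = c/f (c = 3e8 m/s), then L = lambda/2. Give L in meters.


lambda = c / f = 3.0000e+08 / 1.2396e+09 = 0.2420136 m
L = lambda / 2 = 0.2420136 / 2 = 0.1210 m

0.1210 m


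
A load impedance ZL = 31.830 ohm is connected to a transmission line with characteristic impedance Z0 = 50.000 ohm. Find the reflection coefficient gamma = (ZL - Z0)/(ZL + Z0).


gamma = (31.830 - 50.000) / (31.830 + 50.000) = -0.2220

-0.2220


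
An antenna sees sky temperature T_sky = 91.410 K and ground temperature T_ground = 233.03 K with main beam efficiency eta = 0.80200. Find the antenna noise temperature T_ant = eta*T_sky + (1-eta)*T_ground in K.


T_ant = 0.80200 * 91.410 + (1 - 0.80200) * 233.03 = 119.5 K

119.5 K


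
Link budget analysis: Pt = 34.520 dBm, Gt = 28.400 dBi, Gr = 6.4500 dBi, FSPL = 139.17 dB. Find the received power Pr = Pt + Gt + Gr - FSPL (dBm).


Pr = 34.520 + 28.400 + 6.4500 - 139.17 = -69.80 dBm

-69.80 dBm


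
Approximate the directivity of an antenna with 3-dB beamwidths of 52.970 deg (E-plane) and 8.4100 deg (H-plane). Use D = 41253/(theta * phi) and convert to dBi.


D_linear = 41253 / (52.970 * 8.4100) = 92.60396
D_dBi = 10 * log10(92.60396) = 19.67 dBi

19.67 dBi


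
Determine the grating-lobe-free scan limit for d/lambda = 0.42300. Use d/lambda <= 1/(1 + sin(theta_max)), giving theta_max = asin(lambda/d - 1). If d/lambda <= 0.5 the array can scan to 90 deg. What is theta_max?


lambda/d - 1 = 1/0.42300 - 1 = 1.364066 >= 1
d/lambda <= 0.5, so the array can scan to endfire without grating lobes: theta_max = 90 deg

90 deg


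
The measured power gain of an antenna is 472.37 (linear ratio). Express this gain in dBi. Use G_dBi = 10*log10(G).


G_dBi = 10 * log10(472.37) = 26.74 dBi

26.74 dBi


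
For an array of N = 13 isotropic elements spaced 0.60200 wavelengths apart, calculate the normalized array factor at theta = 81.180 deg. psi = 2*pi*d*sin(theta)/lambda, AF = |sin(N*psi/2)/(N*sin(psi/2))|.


psi = 2*pi*0.60200*sin(81.180 deg) = 3.737749 rad
AF = |sin(13*3.737749/2) / (13*sin(3.737749/2))| = 0.05978

0.05978


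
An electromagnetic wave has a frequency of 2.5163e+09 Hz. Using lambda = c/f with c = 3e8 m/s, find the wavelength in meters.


lambda = c / f = 3.0000e+08 / 2.5163e+09 = 0.1192 m

0.1192 m


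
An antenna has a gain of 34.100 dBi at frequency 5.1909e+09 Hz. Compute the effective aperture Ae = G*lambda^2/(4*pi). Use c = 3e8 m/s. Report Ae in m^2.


lambda = c / f = 3.0000e+08 / 5.1909e+09 = 0.05779345 m
G_linear = 10^(34.100/10) = 2570.396
Ae = G_linear * lambda^2 / (4*pi) = 2570.396 * 0.05779345^2 / (4*pi) = 0.6832 m^2

0.6832 m^2


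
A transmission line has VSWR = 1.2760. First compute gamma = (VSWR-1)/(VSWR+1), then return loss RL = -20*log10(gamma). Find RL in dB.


gamma = (1.2760 - 1) / (1.2760 + 1) = 0.1212654
RL = -20 * log10(0.1212654) = 18.33 dB

18.33 dB


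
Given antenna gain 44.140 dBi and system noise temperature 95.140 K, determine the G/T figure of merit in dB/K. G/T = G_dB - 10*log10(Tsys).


G/T = 44.140 - 10*log10(95.140) = 44.140 - 19.78363 = 24.36 dB/K

24.36 dB/K


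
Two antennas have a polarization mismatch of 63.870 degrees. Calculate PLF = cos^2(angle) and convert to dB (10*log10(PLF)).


PLF_linear = cos^2(63.870 deg) = 0.1939604
PLF_dB = 10 * log10(0.1939604) = -7.123 dB

-7.123 dB


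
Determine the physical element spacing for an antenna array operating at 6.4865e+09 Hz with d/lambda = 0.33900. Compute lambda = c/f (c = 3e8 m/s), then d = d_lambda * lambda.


lambda = c / f = 3.0000e+08 / 6.4865e+09 = 0.04624990 m
d = 0.33900 * 0.04624990 = 0.01568 m

0.01568 m


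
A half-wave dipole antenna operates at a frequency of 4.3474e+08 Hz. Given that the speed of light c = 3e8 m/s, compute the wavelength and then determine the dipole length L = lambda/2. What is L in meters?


lambda = c / f = 3.0000e+08 / 4.3474e+08 = 0.6900676 m
L = lambda / 2 = 0.6900676 / 2 = 0.3450 m

0.3450 m


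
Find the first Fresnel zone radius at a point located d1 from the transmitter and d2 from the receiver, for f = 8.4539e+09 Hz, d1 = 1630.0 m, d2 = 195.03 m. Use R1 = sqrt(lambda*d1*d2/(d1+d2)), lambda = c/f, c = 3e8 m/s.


lambda = c / f = 3.0000e+08 / 8.4539e+09 = 0.03548658 m
R1 = sqrt(0.03548658 * 1630.0 * 195.03 / (1630.0 + 195.03)) = 2.486 m

2.486 m


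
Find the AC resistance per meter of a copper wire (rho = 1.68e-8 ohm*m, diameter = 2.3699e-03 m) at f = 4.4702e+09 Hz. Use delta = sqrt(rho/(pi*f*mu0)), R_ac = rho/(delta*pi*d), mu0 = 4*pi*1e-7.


delta = sqrt(1.68e-8 / (pi * 4.4702e+09 * 4*pi*1e-7)) = 9.756887e-07 m
R_ac = 1.68e-8 / (9.756887e-07 * pi * 2.3699e-03) = 2.313 ohm/m

2.313 ohm/m


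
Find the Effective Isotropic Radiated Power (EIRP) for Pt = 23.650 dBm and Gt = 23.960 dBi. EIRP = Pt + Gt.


EIRP = Pt + Gt = 23.650 + 23.960 = 47.61 dBm

47.61 dBm


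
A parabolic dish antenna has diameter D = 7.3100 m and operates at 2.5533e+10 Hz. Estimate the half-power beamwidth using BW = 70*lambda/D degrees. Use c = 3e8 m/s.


lambda = c / f = 3.0000e+08 / 2.5533e+10 = 0.01174950 m
BW = 70 * 0.01174950 / 7.3100 = 0.1125 deg

0.1125 deg


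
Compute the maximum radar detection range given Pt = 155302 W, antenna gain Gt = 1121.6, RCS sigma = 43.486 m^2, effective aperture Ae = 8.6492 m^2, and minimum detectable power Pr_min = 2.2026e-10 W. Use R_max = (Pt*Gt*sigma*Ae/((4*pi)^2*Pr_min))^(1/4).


R^4 = 155302*1121.6*43.486*8.6492 / ((4*pi)^2 * 2.2026e-10) = 1.883584e+18
R_max = 1.883584e+18^0.25 = 37046 m

37046 m


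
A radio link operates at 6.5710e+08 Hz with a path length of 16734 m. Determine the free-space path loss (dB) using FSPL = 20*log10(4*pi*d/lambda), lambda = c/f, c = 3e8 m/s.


lambda = c / f = 3.0000e+08 / 6.5710e+08 = 0.4565515 m
FSPL = 20 * log10(4*pi*16734/0.4565515) = 113.3 dB

113.3 dB


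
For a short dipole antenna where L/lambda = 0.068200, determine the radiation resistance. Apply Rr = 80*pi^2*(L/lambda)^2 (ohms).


Rr = 80 * pi^2 * (0.068200)^2 = 80 * 9.869604 * 4.651240e-03 = 3.672 ohm

3.672 ohm


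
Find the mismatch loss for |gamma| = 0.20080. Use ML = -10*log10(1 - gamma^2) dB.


ML = -10 * log10(1 - 0.20080^2) = -10 * log10(0.95967936) = 0.1787 dB

0.1787 dB


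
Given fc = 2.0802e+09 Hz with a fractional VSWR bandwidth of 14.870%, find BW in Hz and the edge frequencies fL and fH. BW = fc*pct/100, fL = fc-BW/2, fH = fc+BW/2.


BW = 2.0802e+09 * 14.870/100 = 3.093257e+08 Hz
fL = 2.0802e+09 - 3.093257e+08/2 = 1.926e+09 Hz
fH = 2.0802e+09 + 3.093257e+08/2 = 2.235e+09 Hz

BW=3.093e+08 Hz, fL=1.926e+09 Hz, fH=2.235e+09 Hz


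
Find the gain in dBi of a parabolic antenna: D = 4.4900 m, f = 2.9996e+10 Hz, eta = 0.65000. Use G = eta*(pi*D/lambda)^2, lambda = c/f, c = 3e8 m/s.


lambda = c / f = 3.0000e+08 / 2.9996e+10 = 0.01000133 m
G_linear = 0.65000 * (pi * 4.4900 / 0.01000133)^2 = 1.292975e+06
G_dBi = 10 * log10(1.292975e+06) = 61.12 dBi

61.12 dBi


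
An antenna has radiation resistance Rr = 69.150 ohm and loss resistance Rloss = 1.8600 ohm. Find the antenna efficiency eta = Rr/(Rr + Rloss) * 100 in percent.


eta = 69.150 / (69.150 + 1.8600) * 100 = 97.38%

97.38%


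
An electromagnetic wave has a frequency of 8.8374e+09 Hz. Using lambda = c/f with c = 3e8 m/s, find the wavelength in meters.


lambda = c / f = 3.0000e+08 / 8.8374e+09 = 0.03395 m

0.03395 m


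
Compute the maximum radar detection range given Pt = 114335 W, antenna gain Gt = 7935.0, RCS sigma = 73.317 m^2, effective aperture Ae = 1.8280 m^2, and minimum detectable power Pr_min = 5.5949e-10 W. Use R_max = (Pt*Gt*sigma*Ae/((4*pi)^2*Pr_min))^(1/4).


R^4 = 114335*7935.0*73.317*1.8280 / ((4*pi)^2 * 5.5949e-10) = 1.376242e+18
R_max = 1.376242e+18^0.25 = 34251 m

34251 m


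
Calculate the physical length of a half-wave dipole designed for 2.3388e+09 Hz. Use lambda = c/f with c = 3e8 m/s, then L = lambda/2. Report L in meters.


lambda = c / f = 3.0000e+08 / 2.3388e+09 = 0.1282709 m
L = lambda / 2 = 0.1282709 / 2 = 0.06414 m

0.06414 m


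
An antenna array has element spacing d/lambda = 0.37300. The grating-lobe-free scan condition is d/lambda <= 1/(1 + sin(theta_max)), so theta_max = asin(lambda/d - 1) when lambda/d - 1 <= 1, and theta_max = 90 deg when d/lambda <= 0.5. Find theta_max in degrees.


lambda/d - 1 = 1/0.37300 - 1 = 1.680965 >= 1
d/lambda <= 0.5, so the array can scan to endfire without grating lobes: theta_max = 90 deg

90 deg


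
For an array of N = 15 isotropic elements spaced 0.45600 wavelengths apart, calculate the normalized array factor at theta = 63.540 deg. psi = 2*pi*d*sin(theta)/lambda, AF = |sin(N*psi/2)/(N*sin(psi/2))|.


psi = 2*pi*0.45600*sin(63.540 deg) = 2.564997 rad
AF = |sin(15*2.564997/2) / (15*sin(2.564997/2))| = 0.02630

0.02630


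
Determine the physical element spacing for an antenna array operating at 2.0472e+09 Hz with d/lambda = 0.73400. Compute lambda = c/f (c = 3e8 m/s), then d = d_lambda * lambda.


lambda = c / f = 3.0000e+08 / 2.0472e+09 = 0.1465416 m
d = 0.73400 * 0.1465416 = 0.1076 m

0.1076 m


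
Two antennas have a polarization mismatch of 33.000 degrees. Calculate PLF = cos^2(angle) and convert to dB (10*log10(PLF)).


PLF_linear = cos^2(33.000 deg) = 0.7033683
PLF_dB = 10 * log10(0.7033683) = -1.528 dB

-1.528 dB


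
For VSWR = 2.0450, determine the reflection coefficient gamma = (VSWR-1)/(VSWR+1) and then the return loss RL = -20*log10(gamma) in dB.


gamma = (2.0450 - 1) / (2.0450 + 1) = 0.3431856
RL = -20 * log10(0.3431856) = 9.289 dB

9.289 dB


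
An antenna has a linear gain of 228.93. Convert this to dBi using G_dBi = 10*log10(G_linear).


G_dBi = 10 * log10(228.93) = 23.60 dBi

23.60 dBi


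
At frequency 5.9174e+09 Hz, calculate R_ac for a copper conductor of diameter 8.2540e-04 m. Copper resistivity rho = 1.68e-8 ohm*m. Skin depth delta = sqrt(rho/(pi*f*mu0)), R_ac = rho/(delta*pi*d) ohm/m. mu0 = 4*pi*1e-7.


delta = sqrt(1.68e-8 / (pi * 5.9174e+09 * 4*pi*1e-7)) = 8.480263e-07 m
R_ac = 1.68e-8 / (8.480263e-07 * pi * 8.2540e-04) = 7.640 ohm/m

7.640 ohm/m


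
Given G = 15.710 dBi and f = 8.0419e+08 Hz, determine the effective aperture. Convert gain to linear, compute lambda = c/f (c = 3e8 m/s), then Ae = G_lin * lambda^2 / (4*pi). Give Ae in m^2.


lambda = c / f = 3.0000e+08 / 8.0419e+08 = 0.3730462 m
G_linear = 10^(15.710/10) = 37.23917
Ae = G_linear * lambda^2 / (4*pi) = 37.23917 * 0.3730462^2 / (4*pi) = 0.4124 m^2

0.4124 m^2


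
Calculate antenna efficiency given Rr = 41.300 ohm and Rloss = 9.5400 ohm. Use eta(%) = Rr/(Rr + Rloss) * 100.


eta = 41.300 / (41.300 + 9.5400) * 100 = 81.24%

81.24%


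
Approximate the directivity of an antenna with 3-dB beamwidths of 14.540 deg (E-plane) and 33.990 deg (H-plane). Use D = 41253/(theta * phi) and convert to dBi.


D_linear = 41253 / (14.540 * 33.990) = 83.47184
D_dBi = 10 * log10(83.47184) = 19.22 dBi

19.22 dBi


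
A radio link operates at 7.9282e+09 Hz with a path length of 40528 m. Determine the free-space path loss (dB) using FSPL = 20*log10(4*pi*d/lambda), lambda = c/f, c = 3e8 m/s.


lambda = c / f = 3.0000e+08 / 7.9282e+09 = 0.03783961 m
FSPL = 20 * log10(4*pi*40528/0.03783961) = 142.6 dB

142.6 dB


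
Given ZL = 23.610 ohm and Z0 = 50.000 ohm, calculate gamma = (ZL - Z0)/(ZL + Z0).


gamma = (23.610 - 50.000) / (23.610 + 50.000) = -0.3585

-0.3585


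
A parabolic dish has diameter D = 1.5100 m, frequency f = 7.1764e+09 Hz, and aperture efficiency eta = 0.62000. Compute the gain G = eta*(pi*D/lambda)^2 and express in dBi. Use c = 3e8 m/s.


lambda = c / f = 3.0000e+08 / 7.1764e+09 = 0.04180369 m
G_linear = 0.62000 * (pi * 1.5100 / 0.04180369)^2 = 7983.918
G_dBi = 10 * log10(7983.918) = 39.02 dBi

39.02 dBi


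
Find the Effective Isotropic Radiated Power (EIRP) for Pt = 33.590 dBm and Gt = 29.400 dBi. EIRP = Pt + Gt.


EIRP = Pt + Gt = 33.590 + 29.400 = 62.99 dBm

62.99 dBm


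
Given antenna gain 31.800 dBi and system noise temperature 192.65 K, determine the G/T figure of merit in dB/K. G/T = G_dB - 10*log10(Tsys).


G/T = 31.800 - 10*log10(192.65) = 31.800 - 22.84769 = 8.952 dB/K

8.952 dB/K


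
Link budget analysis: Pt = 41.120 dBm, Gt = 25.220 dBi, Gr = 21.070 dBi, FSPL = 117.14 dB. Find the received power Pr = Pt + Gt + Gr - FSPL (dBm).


Pr = 41.120 + 25.220 + 21.070 - 117.14 = -29.73 dBm

-29.73 dBm


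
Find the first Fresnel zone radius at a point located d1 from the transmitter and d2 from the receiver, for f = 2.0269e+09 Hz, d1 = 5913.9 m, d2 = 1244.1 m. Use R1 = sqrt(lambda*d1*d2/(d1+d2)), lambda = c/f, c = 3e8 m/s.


lambda = c / f = 3.0000e+08 / 2.0269e+09 = 0.1480093 m
R1 = sqrt(0.1480093 * 5913.9 * 1244.1 / (5913.9 + 1244.1)) = 12.33 m

12.33 m


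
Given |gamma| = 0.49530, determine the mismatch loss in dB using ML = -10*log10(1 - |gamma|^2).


ML = -10 * log10(1 - 0.49530^2) = -10 * log10(0.75467791) = 1.222 dB

1.222 dB


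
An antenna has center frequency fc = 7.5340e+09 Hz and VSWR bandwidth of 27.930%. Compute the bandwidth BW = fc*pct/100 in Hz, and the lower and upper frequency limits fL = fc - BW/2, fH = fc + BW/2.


BW = 7.5340e+09 * 27.930/100 = 2.104246e+09 Hz
fL = 7.5340e+09 - 2.104246e+09/2 = 6.482e+09 Hz
fH = 7.5340e+09 + 2.104246e+09/2 = 8.586e+09 Hz

BW=2.104e+09 Hz, fL=6.482e+09 Hz, fH=8.586e+09 Hz


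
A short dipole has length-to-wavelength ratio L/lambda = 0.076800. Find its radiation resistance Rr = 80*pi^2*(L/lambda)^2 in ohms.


Rr = 80 * pi^2 * (0.076800)^2 = 80 * 9.869604 * 5.898240e-03 = 4.657 ohm

4.657 ohm


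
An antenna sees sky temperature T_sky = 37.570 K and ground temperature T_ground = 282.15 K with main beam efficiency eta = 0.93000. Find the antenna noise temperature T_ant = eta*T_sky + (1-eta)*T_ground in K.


T_ant = 0.93000 * 37.570 + (1 - 0.93000) * 282.15 = 54.69 K

54.69 K


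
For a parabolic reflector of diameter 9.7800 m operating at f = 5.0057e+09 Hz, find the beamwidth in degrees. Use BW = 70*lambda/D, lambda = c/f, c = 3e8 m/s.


lambda = c / f = 3.0000e+08 / 5.0057e+09 = 0.05993168 m
BW = 70 * 0.05993168 / 9.7800 = 0.4290 deg

0.4290 deg


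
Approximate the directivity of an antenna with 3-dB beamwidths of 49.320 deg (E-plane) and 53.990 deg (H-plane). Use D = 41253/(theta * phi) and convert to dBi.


D_linear = 41253 / (49.320 * 53.990) = 15.49242
D_dBi = 10 * log10(15.49242) = 11.90 dBi

11.90 dBi


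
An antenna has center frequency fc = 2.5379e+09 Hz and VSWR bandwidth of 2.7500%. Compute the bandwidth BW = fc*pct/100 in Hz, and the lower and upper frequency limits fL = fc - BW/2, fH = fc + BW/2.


BW = 2.5379e+09 * 2.7500/100 = 6.979225e+07 Hz
fL = 2.5379e+09 - 6.979225e+07/2 = 2.503e+09 Hz
fH = 2.5379e+09 + 6.979225e+07/2 = 2.573e+09 Hz

BW=6.979e+07 Hz, fL=2.503e+09 Hz, fH=2.573e+09 Hz


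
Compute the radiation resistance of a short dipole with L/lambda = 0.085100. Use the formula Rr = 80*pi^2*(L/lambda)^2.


Rr = 80 * pi^2 * (0.085100)^2 = 80 * 9.869604 * 7.242010e-03 = 5.718 ohm

5.718 ohm


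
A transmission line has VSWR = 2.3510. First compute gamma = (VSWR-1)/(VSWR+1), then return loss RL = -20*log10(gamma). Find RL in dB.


gamma = (2.3510 - 1) / (2.3510 + 1) = 0.4031632
RL = -20 * log10(0.4031632) = 7.890 dB

7.890 dB


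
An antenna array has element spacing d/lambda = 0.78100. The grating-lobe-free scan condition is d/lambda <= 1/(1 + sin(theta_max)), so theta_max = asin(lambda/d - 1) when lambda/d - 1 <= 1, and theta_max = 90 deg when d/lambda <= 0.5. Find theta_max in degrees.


lambda/d - 1 = 1/0.78100 - 1 = 0.2804097
theta_max = asin(0.2804097) = 16.28 deg

16.28 deg


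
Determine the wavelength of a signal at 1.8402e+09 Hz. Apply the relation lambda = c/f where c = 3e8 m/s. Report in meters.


lambda = c / f = 3.0000e+08 / 1.8402e+09 = 0.1630 m

0.1630 m


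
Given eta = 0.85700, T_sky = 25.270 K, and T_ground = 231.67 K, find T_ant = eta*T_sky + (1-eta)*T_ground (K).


T_ant = 0.85700 * 25.270 + (1 - 0.85700) * 231.67 = 54.79 K

54.79 K


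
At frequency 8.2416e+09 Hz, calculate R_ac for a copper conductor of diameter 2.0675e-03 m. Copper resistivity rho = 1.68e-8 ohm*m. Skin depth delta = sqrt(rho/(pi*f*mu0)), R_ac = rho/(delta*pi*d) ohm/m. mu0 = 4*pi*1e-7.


delta = sqrt(1.68e-8 / (pi * 8.2416e+09 * 4*pi*1e-7)) = 7.185699e-07 m
R_ac = 1.68e-8 / (7.185699e-07 * pi * 2.0675e-03) = 3.600 ohm/m

3.600 ohm/m


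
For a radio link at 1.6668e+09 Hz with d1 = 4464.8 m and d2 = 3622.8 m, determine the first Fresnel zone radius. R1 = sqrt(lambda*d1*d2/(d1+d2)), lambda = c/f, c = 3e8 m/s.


lambda = c / f = 3.0000e+08 / 1.6668e+09 = 0.1799856 m
R1 = sqrt(0.1799856 * 4464.8 * 3622.8 / (4464.8 + 3622.8)) = 18.97 m

18.97 m


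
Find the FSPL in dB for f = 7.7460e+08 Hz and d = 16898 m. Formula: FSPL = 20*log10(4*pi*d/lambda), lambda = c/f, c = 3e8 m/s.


lambda = c / f = 3.0000e+08 / 7.7460e+08 = 0.3872967 m
FSPL = 20 * log10(4*pi*16898/0.3872967) = 114.8 dB

114.8 dB


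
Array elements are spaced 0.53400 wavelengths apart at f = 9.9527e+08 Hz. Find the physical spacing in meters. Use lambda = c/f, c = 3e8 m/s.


lambda = c / f = 3.0000e+08 / 9.9527e+08 = 0.3014257 m
d = 0.53400 * 0.3014257 = 0.1610 m

0.1610 m


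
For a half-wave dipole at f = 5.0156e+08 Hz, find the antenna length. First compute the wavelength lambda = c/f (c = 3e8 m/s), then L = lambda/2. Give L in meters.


lambda = c / f = 3.0000e+08 / 5.0156e+08 = 0.5981338 m
L = lambda / 2 = 0.5981338 / 2 = 0.2991 m

0.2991 m


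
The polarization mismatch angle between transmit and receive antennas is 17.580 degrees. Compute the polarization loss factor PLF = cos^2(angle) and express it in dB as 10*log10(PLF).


PLF_linear = cos^2(17.580 deg) = 0.9087736
PLF_dB = 10 * log10(0.9087736) = -0.4154 dB

-0.4154 dB


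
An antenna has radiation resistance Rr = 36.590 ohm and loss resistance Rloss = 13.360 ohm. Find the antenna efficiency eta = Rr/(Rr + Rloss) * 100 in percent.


eta = 36.590 / (36.590 + 13.360) * 100 = 73.25%

73.25%


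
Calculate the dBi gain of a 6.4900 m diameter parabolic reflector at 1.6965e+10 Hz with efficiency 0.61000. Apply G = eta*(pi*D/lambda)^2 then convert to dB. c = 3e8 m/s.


lambda = c / f = 3.0000e+08 / 1.6965e+10 = 0.01768347 m
G_linear = 0.61000 * (pi * 6.4900 / 0.01768347)^2 = 810931.2
G_dBi = 10 * log10(810931.2) = 59.09 dBi

59.09 dBi


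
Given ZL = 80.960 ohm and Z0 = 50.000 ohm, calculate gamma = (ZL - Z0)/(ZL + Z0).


gamma = (80.960 - 50.000) / (80.960 + 50.000) = 0.2364

0.2364


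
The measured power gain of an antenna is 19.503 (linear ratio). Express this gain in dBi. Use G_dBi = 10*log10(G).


G_dBi = 10 * log10(19.503) = 12.90 dBi

12.90 dBi


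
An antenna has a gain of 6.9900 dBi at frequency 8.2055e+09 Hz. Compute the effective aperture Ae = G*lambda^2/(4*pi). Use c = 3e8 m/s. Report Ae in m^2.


lambda = c / f = 3.0000e+08 / 8.2055e+09 = 0.03656084 m
G_linear = 10^(6.9900/10) = 5.000345
Ae = G_linear * lambda^2 / (4*pi) = 5.000345 * 0.03656084^2 / (4*pi) = 5.319e-04 m^2

5.319e-04 m^2
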